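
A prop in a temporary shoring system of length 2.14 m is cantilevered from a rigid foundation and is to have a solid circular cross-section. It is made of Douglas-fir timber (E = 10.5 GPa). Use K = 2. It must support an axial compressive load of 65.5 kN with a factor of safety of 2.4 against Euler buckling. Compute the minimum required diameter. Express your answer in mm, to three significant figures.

Required P_cr = n·P = 2.4 × 65.5 = 157.2 kN
L_e = K·L = 2 × 2.14 = 4.280 m
Required I = P_cr·L_e²/(π²E) = 1.572×10^5 × 4.280² / (π² × 1.05×10^10) = 2.779×10^-5 m⁴
I_req = 2.779×10^7 mm⁴
Solid circle: I = πd⁴/64  ⇒  d = (64I/π)^(1/4) = (64×2.779×10^7/π)^(1/4) = 154 mm

d ≈ 154 mm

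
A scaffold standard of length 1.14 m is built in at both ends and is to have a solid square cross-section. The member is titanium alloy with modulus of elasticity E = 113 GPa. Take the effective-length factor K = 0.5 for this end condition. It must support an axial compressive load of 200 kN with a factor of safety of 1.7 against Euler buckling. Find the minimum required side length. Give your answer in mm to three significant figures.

a ≈ 33.0 mm

Required P_cr = n·P = 1.7 × 200 = 340.0 kN
L_e = K·L = 0.5 × 1.14 = 0.5700 m
Required I = P_cr·L_e²/(π²E) = 3.400×10^5 × 0.5700² / (π² × 1.13×10^11) = 9.905×10^-8 m⁴
I_req = 9.905×10^4 mm⁴
Solid square: I = a⁴/12  ⇒  a = (12I)^(1/4) = (12×9.905×10^4)^(1/4) = 33.0 mm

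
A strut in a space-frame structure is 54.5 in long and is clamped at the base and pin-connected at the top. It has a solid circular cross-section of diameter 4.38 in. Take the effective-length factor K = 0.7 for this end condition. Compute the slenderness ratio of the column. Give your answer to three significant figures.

For a solid circle r = d/4 = 4.38/4 = 1.095 in
L_e = K·L = 0.7 × 54.5 = 38.15 in
λ = L_e / r_min = 38.150 / 1.095 = 34.8

λ ≈ 34.8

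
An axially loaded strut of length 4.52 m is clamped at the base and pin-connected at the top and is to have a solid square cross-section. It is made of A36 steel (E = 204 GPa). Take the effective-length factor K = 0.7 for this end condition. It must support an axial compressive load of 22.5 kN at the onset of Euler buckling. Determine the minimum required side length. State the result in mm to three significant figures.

L_e = K·L = 0.7 × 4.52 = 3.164 m
Required I = P_cr·L_e²/(π²E) = 2.250×10^4 × 3.164² / (π² × 2.04×10^11) = 1.119×10^-7 m⁴
I_req = 1.119×10^5 mm⁴
Solid square: I = a⁴/12  ⇒  a = (12I)^(1/4) = (12×1.119×10^5)^(1/4) = 34.0 mm

a ≈ 34.0 mm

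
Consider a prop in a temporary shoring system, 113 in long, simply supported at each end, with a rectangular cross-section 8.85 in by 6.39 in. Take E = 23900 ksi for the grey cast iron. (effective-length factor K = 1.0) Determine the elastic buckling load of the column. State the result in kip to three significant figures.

Buckling occurs about the weak axis: I_min = h·b³/12 with b = 6.39 in (the shorter side).
I_min = 8.85×6.39³/12 = 192.4 in⁴
Effective length L_e = K·L = 1 × 113 = 113.0 in
P_cr = π²EI / L_e² = π² × 23900×10³ × 192.4 / 113.0² = 3.555×10^6 lb

P_cr ≈ 3550 kip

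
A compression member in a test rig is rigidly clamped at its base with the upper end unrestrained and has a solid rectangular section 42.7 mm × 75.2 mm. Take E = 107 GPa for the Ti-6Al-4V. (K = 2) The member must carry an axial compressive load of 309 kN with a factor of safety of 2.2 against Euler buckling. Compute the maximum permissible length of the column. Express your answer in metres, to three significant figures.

L_max ≈ 0.435 m

Buckling occurs about the weak axis: I_min = h·b³/12 with b = 42.7 mm (the shorter side).
I_min = 75.2×42.7³/12 = 4.879×10^5 mm⁴
I = 4.879×10^-7 m⁴
Required critical load P_cr = n·P = 2.2 × 309 = 679.8 kN = 6.798×10^5 N
From P_cr = π²EI/(K·L)²:  L = (1/K)·√(π²EI/P_cr) = (1/2)·√(π²×1.07×10^11×4.879×10^-7/6.798×10^5)
L = 0.435 m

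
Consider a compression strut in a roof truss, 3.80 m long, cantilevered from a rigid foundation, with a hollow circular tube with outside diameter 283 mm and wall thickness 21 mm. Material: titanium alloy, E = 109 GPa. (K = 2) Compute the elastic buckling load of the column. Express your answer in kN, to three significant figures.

P_cr ≈ 2780 kN

Inner diameter d_i = 283 − 2×21 = 241.0 mm
I = π(d_o⁴ − d_i⁴)/64 = π(283⁴ − 241.0⁴)/64 = 1.493×10^8 mm⁴
I = 1.493×10^8 mm⁴ = 1.493×10^-4 m⁴
Effective length L_e = K·L = 2 × 3.80 = 7.600 m
P_cr = π²EI / L_e² = π² × 109×10⁹ × 1.493×10^-4 / 7.600² = 2.780×10^6 N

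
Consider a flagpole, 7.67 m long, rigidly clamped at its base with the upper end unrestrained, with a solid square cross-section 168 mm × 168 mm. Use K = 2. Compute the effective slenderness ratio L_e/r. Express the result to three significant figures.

λ ≈ 316

For a square r = a/√12 = 168/√12 = 48.50 mm
L_e = K·L = 2 × 7.67 m = 15.34 m = 15340 mm
λ = L_e / r_min = 15340 / 48.50 = 316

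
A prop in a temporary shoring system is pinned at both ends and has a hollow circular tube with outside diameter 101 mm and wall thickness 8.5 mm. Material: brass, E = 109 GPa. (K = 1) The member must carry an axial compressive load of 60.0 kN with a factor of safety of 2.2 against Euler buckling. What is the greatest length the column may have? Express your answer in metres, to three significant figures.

L_max ≈ 4.66 m

Inner diameter d_i = 101 − 2×8.5 = 84.00 mm
I = π(d_o⁴ − d_i⁴)/64 = π(101⁴ − 84.00⁴)/64 = 2.664×10^6 mm⁴
I = 2.664×10^-6 m⁴
Required critical load P_cr = n·P = 2.2 × 60.0 = 132.0 kN = 1.320×10^5 N
From P_cr = π²EI/(K·L)²:  L = (1/K)·√(π²EI/P_cr) = (1/1)·√(π²×1.09×10^11×2.664×10^-6/1.320×10^5)
L = 4.66 m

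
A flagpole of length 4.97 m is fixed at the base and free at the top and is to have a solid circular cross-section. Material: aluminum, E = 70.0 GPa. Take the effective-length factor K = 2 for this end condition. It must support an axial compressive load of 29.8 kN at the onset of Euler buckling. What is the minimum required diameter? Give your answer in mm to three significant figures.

L_e = K·L = 2 × 4.97 = 9.940 m
Required I = P_cr·L_e²/(π²E) = 2.980×10^4 × 9.940² / (π² × 7.00×10^10) = 4.262×10^-6 m⁴
I_req = 4.262×10^6 mm⁴
Solid circle: I = πd⁴/64  ⇒  d = (64I/π)^(1/4) = (64×4.262×10^6/π)^(1/4) = 96.5 mm

d ≈ 96.5 mm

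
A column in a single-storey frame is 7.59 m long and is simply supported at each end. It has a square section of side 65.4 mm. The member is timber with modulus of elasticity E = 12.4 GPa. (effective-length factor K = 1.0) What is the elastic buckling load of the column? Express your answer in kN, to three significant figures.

P_cr ≈ 3.24 kN

I = a⁴/12 = 65.4⁴/12 = 1.525×10^6 mm⁴
I = 1.525×10^6 mm⁴ = 1.525×10^-6 m⁴
Effective length L_e = K·L = 1 × 7.59 = 7.590 m
P_cr = π²EI / L_e² = π² × 12.4×10⁹ × 1.525×10^-6 / 7.590² = 3.239×10^3 N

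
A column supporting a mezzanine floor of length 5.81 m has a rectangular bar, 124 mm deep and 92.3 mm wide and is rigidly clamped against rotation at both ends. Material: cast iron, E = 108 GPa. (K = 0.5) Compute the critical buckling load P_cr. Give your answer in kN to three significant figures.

P_cr ≈ 1030 kN

Buckling occurs about the weak axis: I_min = h·b³/12 with b = 92.3 mm (the shorter side).
I_min = 124×92.3³/12 = 8.125×10^6 mm⁴
I = 8.125×10^6 mm⁴ = 8.125×10^-6 m⁴
Effective length L_e = K·L = 0.5 × 5.81 = 2.905 m
P_cr = π²EI / L_e² = π² × 108×10⁹ × 8.125×10^-6 / 2.905² = 1.026×10^6 N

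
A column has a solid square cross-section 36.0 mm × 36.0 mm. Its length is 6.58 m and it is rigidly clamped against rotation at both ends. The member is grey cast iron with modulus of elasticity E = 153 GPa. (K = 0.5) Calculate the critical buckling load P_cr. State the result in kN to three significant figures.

I = a⁴/12 = 36.0⁴/12 = 1.400×10^5 mm⁴
I = 1.400×10^5 mm⁴ = 1.400×10^-7 m⁴
Effective length L_e = K·L = 0.5 × 6.58 = 3.290 m
P_cr = π²EI / L_e² = π² × 153×10⁹ × 1.400×10^-7 / 3.290² = 1.953×10^4 N

P_cr ≈ 19.5 kN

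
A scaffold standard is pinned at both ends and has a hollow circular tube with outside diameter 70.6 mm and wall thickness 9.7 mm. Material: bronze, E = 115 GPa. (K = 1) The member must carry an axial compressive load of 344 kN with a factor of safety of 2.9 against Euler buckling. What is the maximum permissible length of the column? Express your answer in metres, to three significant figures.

Inner diameter d_i = 70.6 − 2×9.7 = 51.20 mm
I = π(d_o⁴ − d_i⁴)/64 = π(70.6⁴ − 51.20⁴)/64 = 8.822×10^5 mm⁴
I = 8.822×10^-7 m⁴
Required critical load P_cr = n·P = 2.9 × 344 = 997.6 kN = 9.976×10^5 N
From P_cr = π²EI/(K·L)²:  L = (1/K)·√(π²EI/P_cr) = (1/1)·√(π²×1.15×10^11×8.822×10^-7/9.976×10^5)
L = 1.00 m

L_max ≈ 1.00 m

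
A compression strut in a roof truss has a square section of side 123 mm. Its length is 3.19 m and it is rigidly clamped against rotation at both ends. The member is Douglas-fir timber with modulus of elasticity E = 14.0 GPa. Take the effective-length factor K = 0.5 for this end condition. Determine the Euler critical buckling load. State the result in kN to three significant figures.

I = a⁴/12 = 123⁴/12 = 1.907×10^7 mm⁴
I = 1.907×10^7 mm⁴ = 1.907×10^-5 m⁴
Effective length L_e = K·L = 0.5 × 3.19 = 1.595 m
P_cr = π²EI / L_e² = π² × 14.0×10⁹ × 1.907×10^-5 / 1.595² = 1.036×10^6 N

P_cr ≈ 1040 kN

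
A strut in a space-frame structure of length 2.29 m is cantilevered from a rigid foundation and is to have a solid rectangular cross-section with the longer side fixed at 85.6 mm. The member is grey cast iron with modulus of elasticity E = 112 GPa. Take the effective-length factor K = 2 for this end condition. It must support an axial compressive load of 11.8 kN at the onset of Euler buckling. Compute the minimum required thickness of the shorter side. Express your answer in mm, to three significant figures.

b ≈ 31.5 mm

L_e = K·L = 2 × 2.29 = 4.580 m
Required I = P_cr·L_e²/(π²E) = 1.180×10^4 × 4.580² / (π² × 1.12×10^11) = 2.239×10^-7 m⁴
I_req = 2.239×10^5 mm⁴
Rectangle, weak axis: I_min = h·b³/12 with h = 85.6 mm fixed  ⇒  b = (12I/h)^(1/3) = 31.5 mm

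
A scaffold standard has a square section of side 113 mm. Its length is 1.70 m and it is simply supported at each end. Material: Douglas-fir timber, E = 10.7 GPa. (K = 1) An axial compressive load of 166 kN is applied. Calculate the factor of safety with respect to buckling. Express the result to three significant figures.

n ≈ 2.99

I = a⁴/12 = 113⁴/12 = 1.359×10^7 mm⁴
I = 1.359×10^7 mm⁴ = 1.359×10^-5 m⁴
Effective length L_e = K·L = 1 × 1.70 = 1.700 m
P_cr = π²EI / L_e² = π² × 10.7×10⁹ × 1.359×10^-5 / 1.700² = 4.965×10^5 N
Factor of safety n = P_cr / P = 496.50 / 166 = 2.99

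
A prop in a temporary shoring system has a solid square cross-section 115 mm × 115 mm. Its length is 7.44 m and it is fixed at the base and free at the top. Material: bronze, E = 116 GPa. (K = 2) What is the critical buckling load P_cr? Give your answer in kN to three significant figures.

I = a⁴/12 = 115⁴/12 = 1.458×10^7 mm⁴
I = 1.458×10^7 mm⁴ = 1.458×10^-5 m⁴
Effective length L_e = K·L = 2 × 7.44 = 14.88 m
P_cr = π²EI / L_e² = π² × 116×10⁹ × 1.458×10^-5 / 14.88² = 7.536×10^4 N

P_cr ≈ 75.4 kN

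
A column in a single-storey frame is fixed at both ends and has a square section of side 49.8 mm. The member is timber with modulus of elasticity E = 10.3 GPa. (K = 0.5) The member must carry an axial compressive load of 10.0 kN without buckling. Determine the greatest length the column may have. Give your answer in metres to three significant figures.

L_max ≈ 4.57 m

I = a⁴/12 = 49.8⁴/12 = 5.125×10^5 mm⁴
I = 5.125×10^-7 m⁴
At the buckling limit P_cr = P = 1.000×10^4 N
From P_cr = π²EI/(K·L)²:  L = (1/K)·√(π²EI/P_cr) = (1/0.5)·√(π²×1.03×10^10×5.125×10^-7/1.000×10^4)
L = 4.57 m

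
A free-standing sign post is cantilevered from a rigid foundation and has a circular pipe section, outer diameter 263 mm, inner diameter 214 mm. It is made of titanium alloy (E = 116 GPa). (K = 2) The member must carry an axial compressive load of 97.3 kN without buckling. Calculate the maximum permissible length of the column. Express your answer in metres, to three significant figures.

L_max ≈ 19.7 m

d_o = 263 mm, d_i = 214 mm
I = π(d_o⁴ − d_i⁴)/64 = π(263⁴ − 214.0⁴)/64 = 1.319×10^8 mm⁴
I = 1.319×10^-4 m⁴
At the buckling limit P_cr = P = 9.730×10^4 N
From P_cr = π²EI/(K·L)²:  L = (1/K)·√(π²EI/P_cr) = (1/2)·√(π²×1.16×10^11×1.319×10^-4/9.730×10^4)
L = 19.7 m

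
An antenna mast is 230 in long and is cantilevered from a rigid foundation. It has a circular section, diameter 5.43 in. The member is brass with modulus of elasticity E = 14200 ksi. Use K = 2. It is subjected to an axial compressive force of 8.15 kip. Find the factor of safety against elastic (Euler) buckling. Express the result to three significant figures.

n ≈ 3.47

I = πd⁴/64 = π×5.43⁴/64 = 42.67 in⁴
Effective length L_e = K·L = 2 × 230 = 460.0 in
P_cr = π²EI / L_e² = π² × 14200×10³ × 42.67 / 460.0² = 2.826×10^4 lb
Factor of safety n = P_cr / P = 28.265 / 8.15 = 3.47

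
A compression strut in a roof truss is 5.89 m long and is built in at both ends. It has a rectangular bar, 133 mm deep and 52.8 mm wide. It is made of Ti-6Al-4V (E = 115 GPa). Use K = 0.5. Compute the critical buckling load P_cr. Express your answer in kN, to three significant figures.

Buckling occurs about the weak axis: I_min = h·b³/12 with b = 52.8 mm (the shorter side).
I_min = 133×52.8³/12 = 1.631×10^6 mm⁴
I = 1.631×10^6 mm⁴ = 1.631×10^-6 m⁴
Effective length L_e = K·L = 0.5 × 5.89 = 2.945 m
P_cr = π²EI / L_e² = π² × 115×10⁹ × 1.631×10^-6 / 2.945² = 2.135×10^5 N

P_cr ≈ 214 kN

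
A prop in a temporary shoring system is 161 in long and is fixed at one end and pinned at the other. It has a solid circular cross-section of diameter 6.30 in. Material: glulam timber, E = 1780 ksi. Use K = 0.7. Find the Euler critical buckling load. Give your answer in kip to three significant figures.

I = πd⁴/64 = π×6.30⁴/64 = 77.33 in⁴
Effective length L_e = K·L = 0.7 × 161 = 112.7 in
P_cr = π²EI / L_e² = π² × 1780×10³ × 77.33 / 112.7² = 1.070×10^5 lb

P_cr ≈ 107 kip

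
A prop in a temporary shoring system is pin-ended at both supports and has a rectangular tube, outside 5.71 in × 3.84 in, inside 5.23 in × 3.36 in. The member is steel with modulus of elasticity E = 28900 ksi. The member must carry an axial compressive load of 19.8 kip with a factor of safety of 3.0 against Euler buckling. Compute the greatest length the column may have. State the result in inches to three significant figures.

L_max ≈ 224 in

Weak-axis I_min = (h_o·b_o³ − h_i·b_i³)/12 with b_o = 3.84, b_i = 3.360 in (shorter outer/inner sides).
I_min = (5.71×3.84³ − 5.230×3.360³)/12 = 10.41 in⁴
Required critical load P_cr = n·P = 3.0 × 19.8 = 59.40 kip = 5.940×10^4 lb
From P_cr = π²EI/(K·L)²:  L = (1/K)·√(π²EI/P_cr) = (1/1)·√(π²×2.89×10^7×10.41/5.940×10^4)
L = 224 in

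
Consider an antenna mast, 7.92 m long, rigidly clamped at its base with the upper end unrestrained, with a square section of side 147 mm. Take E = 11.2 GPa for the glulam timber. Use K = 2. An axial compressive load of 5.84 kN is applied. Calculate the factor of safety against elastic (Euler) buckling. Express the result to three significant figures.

n ≈ 2.94

I = a⁴/12 = 147⁴/12 = 3.891×10^7 mm⁴
I = 3.891×10^7 mm⁴ = 3.891×10^-5 m⁴
Effective length L_e = K·L = 2 × 7.92 = 15.84 m
P_cr = π²EI / L_e² = π² × 11.2×10⁹ × 3.891×10^-5 / 15.84² = 1.714×10^4 N
Factor of safety n = P_cr / P = 17.143 / 5.84 = 2.94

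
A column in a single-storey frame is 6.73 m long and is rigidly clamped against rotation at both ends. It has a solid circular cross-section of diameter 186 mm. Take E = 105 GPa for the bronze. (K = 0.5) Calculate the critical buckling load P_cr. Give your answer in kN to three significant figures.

I = πd⁴/64 = π×186⁴/64 = 5.875×10^7 mm⁴
I = 5.875×10^7 mm⁴ = 5.875×10^-5 m⁴
Effective length L_e = K·L = 0.5 × 6.73 = 3.365 m
P_cr = π²EI / L_e² = π² × 105×10⁹ × 5.875×10^-5 / 3.365² = 5.377×10^6 N

P_cr ≈ 5380 kN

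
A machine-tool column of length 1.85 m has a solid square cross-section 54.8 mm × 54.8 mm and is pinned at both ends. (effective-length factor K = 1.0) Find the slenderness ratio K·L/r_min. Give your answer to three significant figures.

For a square r = a/√12 = 54.8/√12 = 15.82 mm
L_e = K·L = 1 × 1.85 m = 1.850 m = 1850.0 mm
λ = L_e / r_min = 1850.0 / 15.82 = 117

λ ≈ 117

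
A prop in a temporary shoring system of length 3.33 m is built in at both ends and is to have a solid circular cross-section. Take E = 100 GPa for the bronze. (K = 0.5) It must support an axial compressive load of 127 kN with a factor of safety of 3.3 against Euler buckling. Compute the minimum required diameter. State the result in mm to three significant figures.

d ≈ 70.0 mm

Required P_cr = n·P = 3.3 × 127 = 419.1 kN
L_e = K·L = 0.5 × 3.33 = 1.665 m
Required I = P_cr·L_e²/(π²E) = 4.191×10^5 × 1.665² / (π² × 1.00×10^11) = 1.177×10^-6 m⁴
I_req = 1.177×10^6 mm⁴
Solid circle: I = πd⁴/64  ⇒  d = (64I/π)^(1/4) = (64×1.177×10^6/π)^(1/4) = 70.0 mm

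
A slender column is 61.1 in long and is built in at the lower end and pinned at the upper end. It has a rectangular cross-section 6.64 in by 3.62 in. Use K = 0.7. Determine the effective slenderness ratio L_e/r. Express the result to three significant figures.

λ ≈ 40.9

For a rectangle r_min = b/√12 = 3.62/√12 = 1.045 in
L_e = K·L = 0.7 × 61.1 = 42.77 in
λ = L_e / r_min = 42.770 / 1.045 = 40.9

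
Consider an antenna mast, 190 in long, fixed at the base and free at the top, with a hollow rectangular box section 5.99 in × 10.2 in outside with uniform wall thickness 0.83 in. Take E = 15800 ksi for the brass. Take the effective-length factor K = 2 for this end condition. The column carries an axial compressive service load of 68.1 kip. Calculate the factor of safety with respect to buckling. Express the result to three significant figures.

Inner dimensions: h_i = 10.2 − 2×0.83 = 8.540 in, b_i = 5.99 − 2×0.83 = 4.330 in
Weak-axis I_min = (h_o·b_o³ − h_i·b_i³)/12 with b_o = 5.99, b_i = 4.330 in (shorter outer/inner sides).
I_min = (10.2×5.99³ − 8.540×4.330³)/12 = 124.9 in⁴
Effective length L_e = K·L = 2 × 190 = 380.0 in
P_cr = π²EI / L_e² = π² × 15800×10³ × 124.9 / 380.0² = 1.349×10^5 lb
Factor of safety n = P_cr / P = 134.89 / 68.1 = 1.98

n ≈ 1.98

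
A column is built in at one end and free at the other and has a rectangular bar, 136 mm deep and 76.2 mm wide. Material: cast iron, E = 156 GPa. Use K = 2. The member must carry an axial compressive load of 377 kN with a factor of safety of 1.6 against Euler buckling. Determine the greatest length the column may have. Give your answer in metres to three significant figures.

Buckling occurs about the weak axis: I_min = h·b³/12 with b = 76.2 mm (the shorter side).
I_min = 136×76.2³/12 = 5.014×10^6 mm⁴
I = 5.014×10^-6 m⁴
Required critical load P_cr = n·P = 1.6 × 377 = 603.2 kN = 6.032×10^5 N
From P_cr = π²EI/(K·L)²:  L = (1/K)·√(π²EI/P_cr) = (1/2)·√(π²×1.56×10^11×5.014×10^-6/6.032×10^5)
L = 1.79 m

L_max ≈ 1.79 m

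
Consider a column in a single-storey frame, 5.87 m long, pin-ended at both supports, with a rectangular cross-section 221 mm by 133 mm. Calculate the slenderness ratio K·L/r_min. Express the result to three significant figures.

λ ≈ 153

For a rectangle r_min = b/√12 = 133/√12 = 38.39 mm
L_e = K·L = 1 × 5.87 m = 5.870 m = 5870.0 mm
λ = L_e / r_min = 5870.0 / 38.39 = 153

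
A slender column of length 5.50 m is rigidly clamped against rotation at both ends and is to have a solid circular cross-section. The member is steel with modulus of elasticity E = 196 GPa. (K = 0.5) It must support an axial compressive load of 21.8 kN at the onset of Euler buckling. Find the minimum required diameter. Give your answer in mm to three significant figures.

L_e = K·L = 0.5 × 5.50 = 2.750 m
Required I = P_cr·L_e²/(π²E) = 2.180×10^4 × 2.750² / (π² × 1.96×10^11) = 8.522×10^-8 m⁴
I_req = 8.522×10^4 mm⁴
Solid circle: I = πd⁴/64  ⇒  d = (64I/π)^(1/4) = (64×8.522×10^4/π)^(1/4) = 36.3 mm

d ≈ 36.3 mm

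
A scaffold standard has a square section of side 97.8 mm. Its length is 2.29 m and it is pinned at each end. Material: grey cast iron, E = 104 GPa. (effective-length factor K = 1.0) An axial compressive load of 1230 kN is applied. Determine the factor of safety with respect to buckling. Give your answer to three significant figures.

I = a⁴/12 = 97.8⁴/12 = 7.624×10^6 mm⁴
I = 7.624×10^6 mm⁴ = 7.624×10^-6 m⁴
Effective length L_e = K·L = 1 × 2.29 = 2.290 m
P_cr = π²EI / L_e² = π² × 104×10⁹ × 7.624×10^-6 / 2.290² = 1.492×10^6 N
Factor of safety n = P_cr / P = 1492.2 / 1230 = 1.21

n ≈ 1.21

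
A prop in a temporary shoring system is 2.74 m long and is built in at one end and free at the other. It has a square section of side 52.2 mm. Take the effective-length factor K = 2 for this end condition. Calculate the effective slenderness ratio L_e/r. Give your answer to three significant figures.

λ ≈ 364

I = a⁴/12 = 52.2⁴/12 = 6.187×10^5 mm⁴
A = 2.725×10^3 mm²;  r_min = √(I/A) = √(6.187×10^5/2.725×10^3) = 15.07 mm
L_e = K·L = 2 × 2.74 m = 5.480 m = 5480.0 mm
λ = L_e / r_min = 5480.0 / 15.07 = 364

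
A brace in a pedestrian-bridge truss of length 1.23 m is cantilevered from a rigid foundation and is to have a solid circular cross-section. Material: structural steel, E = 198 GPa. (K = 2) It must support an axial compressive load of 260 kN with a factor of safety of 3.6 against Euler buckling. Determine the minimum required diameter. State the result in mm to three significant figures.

d ≈ 87.7 mm

Required P_cr = n·P = 3.6 × 260 = 936.0 kN
L_e = K·L = 2 × 1.23 = 2.460 m
Required I = P_cr·L_e²/(π²E) = 9.360×10^5 × 2.460² / (π² × 1.98×10^11) = 2.899×10^-6 m⁴
I_req = 2.899×10^6 mm⁴
Solid circle: I = πd⁴/64  ⇒  d = (64I/π)^(1/4) = (64×2.899×10^6/π)^(1/4) = 87.7 mm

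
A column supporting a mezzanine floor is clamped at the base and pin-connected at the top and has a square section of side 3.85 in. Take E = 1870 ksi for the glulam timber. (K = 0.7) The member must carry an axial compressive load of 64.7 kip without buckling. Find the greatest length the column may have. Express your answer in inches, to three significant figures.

L_max ≈ 103 in

I = a⁴/12 = 3.85⁴/12 = 18.31 in⁴
At the buckling limit P_cr = P = 6.470×10^4 lb
From P_cr = π²EI/(K·L)²:  L = (1/K)·√(π²EI/P_cr) = (1/0.7)·√(π²×1.87×10^6×18.31/6.470×10^4)
L = 103 in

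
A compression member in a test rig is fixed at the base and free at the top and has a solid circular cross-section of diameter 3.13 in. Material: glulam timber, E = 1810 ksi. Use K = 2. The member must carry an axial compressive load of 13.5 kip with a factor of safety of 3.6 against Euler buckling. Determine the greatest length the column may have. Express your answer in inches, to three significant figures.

L_max ≈ 20.8 in

I = πd⁴/64 = π×3.13⁴/64 = 4.711 in⁴
Required critical load P_cr = n·P = 3.6 × 13.5 = 48.60 kip = 4.860×10^4 lb
From P_cr = π²EI/(K·L)²:  L = (1/K)·√(π²EI/P_cr) = (1/2)·√(π²×1.81×10^6×4.711/4.860×10^4)
L = 20.8 in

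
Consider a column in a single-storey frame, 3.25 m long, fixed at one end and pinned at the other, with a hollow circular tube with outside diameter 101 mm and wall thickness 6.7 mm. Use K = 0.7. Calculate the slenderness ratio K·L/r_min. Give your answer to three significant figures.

λ ≈ 68.1

Inner diameter d_i = 101 − 2×6.7 = 87.60 mm
I = π(d_o⁴ − d_i⁴)/64 = π(101⁴ − 87.60⁴)/64 = 2.217×10^6 mm⁴
A = 1.985×10^3 mm²;  r_min = √(I/A) = √(2.217×10^6/1.985×10^3) = 33.42 mm
L_e = K·L = 0.7 × 3.25 m = 2.275 m = 2275.0 mm
λ = L_e / r_min = 2275.0 / 33.42 = 68.1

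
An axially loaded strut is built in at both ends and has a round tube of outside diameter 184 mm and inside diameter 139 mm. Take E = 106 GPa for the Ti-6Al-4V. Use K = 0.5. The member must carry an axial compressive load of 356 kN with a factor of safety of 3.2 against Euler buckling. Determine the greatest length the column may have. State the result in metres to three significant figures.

d_o = 184 mm, d_i = 139 mm
I = π(d_o⁴ − d_i⁴)/64 = π(184⁴ − 139.0⁴)/64 = 3.794×10^7 mm⁴
I = 3.794×10^-5 m⁴
Required critical load P_cr = n·P = 3.2 × 356 = 1139 kN = 1.139×10^6 N
From P_cr = π²EI/(K·L)²:  L = (1/K)·√(π²EI/P_cr) = (1/0.5)·√(π²×1.06×10^11×3.794×10^-5/1.139×10^6)
L = 11.8 m

L_max ≈ 11.8 m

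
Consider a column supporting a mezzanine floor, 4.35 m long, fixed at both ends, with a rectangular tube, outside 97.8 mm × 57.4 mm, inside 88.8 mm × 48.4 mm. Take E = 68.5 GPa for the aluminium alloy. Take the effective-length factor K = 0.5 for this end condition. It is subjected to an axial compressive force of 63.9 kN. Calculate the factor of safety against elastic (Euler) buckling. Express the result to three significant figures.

Weak-axis I_min = (h_o·b_o³ − h_i·b_i³)/12 with b_o = 57.4, b_i = 48.40 mm (shorter outer/inner sides).
I_min = (97.8×57.4³ − 88.80×48.40³)/12 = 7.023×10^5 mm⁴
I = 7.023×10^5 mm⁴ = 7.023×10^-7 m⁴
Effective length L_e = K·L = 0.5 × 4.35 = 2.175 m
P_cr = π²EI / L_e² = π² × 68.5×10⁹ × 7.023×10^-7 / 2.175² = 1.004×10^5 N
Factor of safety n = P_cr / P = 100.37 / 63.9 = 1.57

n ≈ 1.57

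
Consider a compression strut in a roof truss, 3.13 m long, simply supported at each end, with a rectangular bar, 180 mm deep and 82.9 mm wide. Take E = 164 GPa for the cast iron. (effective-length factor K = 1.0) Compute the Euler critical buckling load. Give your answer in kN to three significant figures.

Buckling occurs about the weak axis: I_min = h·b³/12 with b = 82.9 mm (the shorter side).
I_min = 180×82.9³/12 = 8.546×10^6 mm⁴
I = 8.546×10^6 mm⁴ = 8.546×10^-6 m⁴
Effective length L_e = K·L = 1 × 3.13 = 3.130 m
P_cr = π²EI / L_e² = π² × 164×10⁹ × 8.546×10^-6 / 3.130² = 1.412×10^6 N

P_cr ≈ 1410 kN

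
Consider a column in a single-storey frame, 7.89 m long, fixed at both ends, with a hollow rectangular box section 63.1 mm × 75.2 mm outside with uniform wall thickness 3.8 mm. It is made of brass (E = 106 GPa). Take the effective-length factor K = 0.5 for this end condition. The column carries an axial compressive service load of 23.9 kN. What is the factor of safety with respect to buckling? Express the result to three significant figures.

Inner dimensions: h_i = 75.2 − 2×3.8 = 67.60 mm, b_i = 63.1 − 2×3.8 = 55.50 mm
Weak-axis I_min = (h_o·b_o³ − h_i·b_i³)/12 with b_o = 63.1, b_i = 55.50 mm (shorter outer/inner sides).
I_min = (75.2×63.1³ − 67.60×55.50³)/12 = 6.114×10^5 mm⁴
I = 6.114×10^5 mm⁴ = 6.114×10^-7 m⁴
Effective length L_e = K·L = 0.5 × 7.89 = 3.945 m
P_cr = π²EI / L_e² = π² × 106×10⁹ × 6.114×10^-7 / 3.945² = 4.110×10^4 N
Factor of safety n = P_cr / P = 41.099 / 23.9 = 1.72

n ≈ 1.72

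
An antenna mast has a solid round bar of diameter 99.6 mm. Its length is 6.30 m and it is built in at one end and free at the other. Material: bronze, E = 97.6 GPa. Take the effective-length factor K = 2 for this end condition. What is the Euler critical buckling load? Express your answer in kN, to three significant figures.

P_cr ≈ 29.3 kN

I = πd⁴/64 = π×99.6⁴/64 = 4.831×10^6 mm⁴
I = 4.831×10^6 mm⁴ = 4.831×10^-6 m⁴
Effective length L_e = K·L = 2 × 6.30 = 12.60 m
P_cr = π²EI / L_e² = π² × 97.6×10⁹ × 4.831×10^-6 / 12.60² = 2.931×10^4 N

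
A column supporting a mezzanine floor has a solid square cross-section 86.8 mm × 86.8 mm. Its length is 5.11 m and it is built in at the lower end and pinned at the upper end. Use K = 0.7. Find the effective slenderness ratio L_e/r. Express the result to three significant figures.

λ ≈ 143

For a square r = a/√12 = 86.8/√12 = 25.06 mm
L_e = K·L = 0.7 × 5.11 m = 3.577 m = 3577.0 mm
λ = L_e / r_min = 3577.0 / 25.06 = 143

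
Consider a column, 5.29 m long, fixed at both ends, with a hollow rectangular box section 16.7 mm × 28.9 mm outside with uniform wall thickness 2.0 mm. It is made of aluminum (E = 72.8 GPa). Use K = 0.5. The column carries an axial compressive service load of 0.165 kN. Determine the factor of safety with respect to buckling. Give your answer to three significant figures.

n ≈ 4.34

Inner dimensions: h_i = 28.9 − 2×2.0 = 24.90 mm, b_i = 16.7 − 2×2.0 = 12.70 mm
Weak-axis I_min = (h_o·b_o³ − h_i·b_i³)/12 with b_o = 16.7, b_i = 12.70 mm (shorter outer/inner sides).
I_min = (28.9×16.7³ − 24.90×12.70³)/12 = 6.966×10^3 mm⁴
I = 6.966×10^3 mm⁴ = 6.966×10^-9 m⁴
Effective length L_e = K·L = 0.5 × 5.29 = 2.645 m
P_cr = π²EI / L_e² = π² × 72.8×10⁹ × 6.966×10^-9 / 2.645² = 715.5 N
Factor of safety n = P_cr / P = 0.71546 / 0.165 = 4.34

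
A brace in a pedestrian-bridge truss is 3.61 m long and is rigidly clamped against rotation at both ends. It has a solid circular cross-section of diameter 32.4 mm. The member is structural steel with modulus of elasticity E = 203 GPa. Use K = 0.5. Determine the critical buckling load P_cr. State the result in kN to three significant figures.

I = πd⁴/64 = π×32.4⁴/64 = 5.409×10^4 mm⁴
I = 5.409×10^4 mm⁴ = 5.409×10^-8 m⁴
Effective length L_e = K·L = 0.5 × 3.61 = 1.805 m
P_cr = π²EI / L_e² = π² × 203×10⁹ × 5.409×10^-8 / 1.805² = 3.327×10^4 N

P_cr ≈ 33.3 kN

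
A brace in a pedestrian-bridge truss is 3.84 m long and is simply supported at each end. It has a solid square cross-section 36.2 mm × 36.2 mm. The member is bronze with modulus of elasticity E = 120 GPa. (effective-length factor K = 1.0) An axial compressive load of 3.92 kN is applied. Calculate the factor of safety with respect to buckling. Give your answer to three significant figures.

n ≈ 2.93

I = a⁴/12 = 36.2⁴/12 = 1.431×10^5 mm⁴
I = 1.431×10^5 mm⁴ = 1.431×10^-7 m⁴
Effective length L_e = K·L = 1 × 3.84 = 3.840 m
P_cr = π²EI / L_e² = π² × 120×10⁹ × 1.431×10^-7 / 3.840² = 1.149×10^4 N
Factor of safety n = P_cr / P = 11.494 / 3.92 = 2.93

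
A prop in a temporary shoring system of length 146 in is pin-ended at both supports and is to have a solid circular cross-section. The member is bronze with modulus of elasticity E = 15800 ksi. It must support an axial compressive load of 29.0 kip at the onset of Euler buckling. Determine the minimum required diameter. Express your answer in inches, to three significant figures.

d ≈ 3.00 in

L_e = K·L = 1 × 146 = 146.0 in
Required I = P_cr·L_e²/(π²E) = 2.900×10^4 × 146.0² / (π² × 1.58×10^7) = 3.964 in⁴
Solid circle: I = πd⁴/64  ⇒  d = (64I/π)^(1/4) = (64×3.964/π)^(1/4) = 3.00 in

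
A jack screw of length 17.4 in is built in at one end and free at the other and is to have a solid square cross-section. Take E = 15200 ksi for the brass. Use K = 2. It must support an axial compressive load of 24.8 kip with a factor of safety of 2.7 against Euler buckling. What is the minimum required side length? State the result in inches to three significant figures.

a ≈ 1.60 in

Required P_cr = n·P = 2.7 × 24.8 = 66.96 kip
L_e = K·L = 2 × 17.4 = 34.80 in
Required I = P_cr·L_e²/(π²E) = 6.696×10^4 × 34.80² / (π² × 1.52×10^7) = 0.5405 in⁴
Solid square: I = a⁴/12  ⇒  a = (12I)^(1/4) = (12×0.5405)^(1/4) = 1.60 in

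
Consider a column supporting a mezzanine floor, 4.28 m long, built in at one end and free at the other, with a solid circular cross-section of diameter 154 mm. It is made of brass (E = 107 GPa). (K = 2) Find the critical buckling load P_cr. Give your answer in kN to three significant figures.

P_cr ≈ 398 kN

I = πd⁴/64 = π×154⁴/64 = 2.761×10^7 mm⁴
I = 2.761×10^7 mm⁴ = 2.761×10^-5 m⁴
Effective length L_e = K·L = 2 × 4.28 = 8.560 m
P_cr = π²EI / L_e² = π² × 107×10⁹ × 2.761×10^-5 / 8.560² = 3.979×10^5 N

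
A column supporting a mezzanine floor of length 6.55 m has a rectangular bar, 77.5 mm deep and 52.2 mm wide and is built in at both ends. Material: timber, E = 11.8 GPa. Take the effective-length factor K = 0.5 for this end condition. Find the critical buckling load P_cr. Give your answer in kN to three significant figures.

Buckling occurs about the weak axis: I_min = h·b³/12 with b = 52.2 mm (the shorter side).
I_min = 77.5×52.2³/12 = 9.186×10^5 mm⁴
I = 9.186×10^5 mm⁴ = 9.186×10^-7 m⁴
Effective length L_e = K·L = 0.5 × 6.55 = 3.275 m
P_cr = π²EI / L_e² = π² × 11.8×10⁹ × 9.186×10^-7 / 3.275² = 9.974×10^3 N

P_cr ≈ 9.97 kN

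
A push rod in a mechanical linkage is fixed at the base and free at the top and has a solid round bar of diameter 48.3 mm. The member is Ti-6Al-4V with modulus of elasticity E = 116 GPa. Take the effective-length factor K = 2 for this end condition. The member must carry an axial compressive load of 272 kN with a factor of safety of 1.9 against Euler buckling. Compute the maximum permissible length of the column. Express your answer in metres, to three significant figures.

L_max ≈ 0.385 m

I = πd⁴/64 = π×48.3⁴/64 = 2.672×10^5 mm⁴
I = 2.672×10^-7 m⁴
Required critical load P_cr = n·P = 1.9 × 272 = 516.8 kN = 5.168×10^5 N
From P_cr = π²EI/(K·L)²:  L = (1/K)·√(π²EI/P_cr) = (1/2)·√(π²×1.16×10^11×2.672×10^-7/5.168×10^5)
L = 0.385 m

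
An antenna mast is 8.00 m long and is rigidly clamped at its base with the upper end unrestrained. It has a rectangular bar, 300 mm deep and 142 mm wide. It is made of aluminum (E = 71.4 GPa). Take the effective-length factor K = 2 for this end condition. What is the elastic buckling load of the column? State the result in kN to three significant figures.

P_cr ≈ 197 kN

Buckling occurs about the weak axis: I_min = h·b³/12 with b = 142 mm (the shorter side).
I_min = 300×142³/12 = 7.158×10^7 mm⁴
I = 7.158×10^7 mm⁴ = 7.158×10^-5 m⁴
Effective length L_e = K·L = 2 × 8.00 = 16.00 m
P_cr = π²EI / L_e² = π² × 71.4×10⁹ × 7.158×10^-5 / 16.00² = 1.970×10^5 N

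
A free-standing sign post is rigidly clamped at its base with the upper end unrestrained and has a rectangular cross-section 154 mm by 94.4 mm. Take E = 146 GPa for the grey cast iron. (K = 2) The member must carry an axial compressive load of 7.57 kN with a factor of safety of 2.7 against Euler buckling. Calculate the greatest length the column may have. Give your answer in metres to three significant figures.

L_max ≈ 13.8 m

Buckling occurs about the weak axis: I_min = h·b³/12 with b = 94.4 mm (the shorter side).
I_min = 154×94.4³/12 = 1.080×10^7 mm⁴
I = 1.080×10^-5 m⁴
Required critical load P_cr = n·P = 2.7 × 7.57 = 20.44 kN = 2.044×10^4 N
From P_cr = π²EI/(K·L)²:  L = (1/K)·√(π²EI/P_cr) = (1/2)·√(π²×1.46×10^11×1.080×10^-5/2.044×10^4)
L = 13.8 m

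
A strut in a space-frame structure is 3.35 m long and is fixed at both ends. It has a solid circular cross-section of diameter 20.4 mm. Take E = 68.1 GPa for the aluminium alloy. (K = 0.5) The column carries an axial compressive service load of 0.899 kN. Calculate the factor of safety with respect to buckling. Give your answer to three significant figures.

I = πd⁴/64 = π×20.4⁴/64 = 8.501×10^3 mm⁴
I = 8.501×10^3 mm⁴ = 8.501×10^-9 m⁴
Effective length L_e = K·L = 0.5 × 3.35 = 1.675 m
P_cr = π²EI / L_e² = π² × 68.1×10⁹ × 8.501×10^-9 / 1.675² = 2.037×10^3 N
Factor of safety n = P_cr / P = 2.0366 / 0.899 = 2.27

n ≈ 2.27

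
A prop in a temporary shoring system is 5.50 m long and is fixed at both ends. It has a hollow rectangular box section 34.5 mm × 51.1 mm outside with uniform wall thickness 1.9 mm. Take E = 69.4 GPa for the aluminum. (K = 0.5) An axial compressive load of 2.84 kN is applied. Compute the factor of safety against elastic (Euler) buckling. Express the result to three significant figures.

n ≈ 1.94

Inner dimensions: h_i = 51.1 − 2×1.9 = 47.30 mm, b_i = 34.5 − 2×1.9 = 30.70 mm
Weak-axis I_min = (h_o·b_o³ − h_i·b_i³)/12 with b_o = 34.5, b_i = 30.70 mm (shorter outer/inner sides).
I_min = (51.1×34.5³ − 47.30×30.70³)/12 = 6.081×10^4 mm⁴
I = 6.081×10^4 mm⁴ = 6.081×10^-8 m⁴
Effective length L_e = K·L = 0.5 × 5.50 = 2.750 m
P_cr = π²EI / L_e² = π² × 69.4×10⁹ × 6.081×10^-8 / 2.750² = 5.508×10^3 N
Factor of safety n = P_cr / P = 5.5079 / 2.84 = 1.94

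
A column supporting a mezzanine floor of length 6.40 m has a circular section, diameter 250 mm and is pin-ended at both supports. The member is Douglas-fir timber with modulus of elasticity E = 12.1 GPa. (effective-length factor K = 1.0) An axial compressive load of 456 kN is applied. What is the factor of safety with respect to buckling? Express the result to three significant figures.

n ≈ 1.23

I = πd⁴/64 = π×250⁴/64 = 1.917×10^8 mm⁴
I = 1.917×10^8 mm⁴ = 1.917×10^-4 m⁴
Effective length L_e = K·L = 1 × 6.40 = 6.400 m
P_cr = π²EI / L_e² = π² × 12.1×10⁹ × 1.917×10^-4 / 6.400² = 5.591×10^5 N
Factor of safety n = P_cr / P = 559.06 / 456 = 1.23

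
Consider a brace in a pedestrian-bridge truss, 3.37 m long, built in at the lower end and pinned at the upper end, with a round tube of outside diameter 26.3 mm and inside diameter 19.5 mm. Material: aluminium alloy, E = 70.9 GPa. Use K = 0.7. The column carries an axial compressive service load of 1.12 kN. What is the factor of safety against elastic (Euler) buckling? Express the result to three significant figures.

d_o = 26.3 mm, d_i = 19.5 mm
I = π(d_o⁴ − d_i⁴)/64 = π(26.3⁴ − 19.50⁴)/64 = 1.639×10^4 mm⁴
I = 1.639×10^4 mm⁴ = 1.639×10^-8 m⁴
Effective length L_e = K·L = 0.7 × 3.37 = 2.359 m
P_cr = π²EI / L_e² = π² × 70.9×10⁹ × 1.639×10^-8 / 2.359² = 2.061×10^3 N
Factor of safety n = P_cr / P = 2.0607 / 1.12 = 1.84

n ≈ 1.84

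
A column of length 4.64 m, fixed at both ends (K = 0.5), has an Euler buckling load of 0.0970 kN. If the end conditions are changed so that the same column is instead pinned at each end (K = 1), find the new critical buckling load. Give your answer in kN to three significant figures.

P_cr ≈ 0.0242 kN

P_cr ∝ 1/K², so P_cr,new = P_cr,old × (K_old/K_new)² = 0.0970 × (0.5/1)²
= 0.0970 × 0.2500 = 0.0242 kN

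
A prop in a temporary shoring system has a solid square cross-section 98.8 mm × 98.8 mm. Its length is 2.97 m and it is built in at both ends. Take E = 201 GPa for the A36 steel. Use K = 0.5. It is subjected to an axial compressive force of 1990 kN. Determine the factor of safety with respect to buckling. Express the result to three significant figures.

I = a⁴/12 = 98.8⁴/12 = 7.940×10^6 mm⁴
I = 7.940×10^6 mm⁴ = 7.940×10^-6 m⁴
Effective length L_e = K·L = 0.5 × 2.97 = 1.485 m
P_cr = π²EI / L_e² = π² × 201×10⁹ × 7.940×10^-6 / 1.485² = 7.143×10^6 N
Factor of safety n = P_cr / P = 7143.1 / 1990 = 3.59

n ≈ 3.59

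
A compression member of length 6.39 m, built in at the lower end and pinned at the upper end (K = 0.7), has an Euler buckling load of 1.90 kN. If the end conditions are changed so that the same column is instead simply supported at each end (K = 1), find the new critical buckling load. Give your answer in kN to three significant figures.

P_cr ≈ 0.931 kN

P_cr ∝ 1/K², so P_cr,new = P_cr,old × (K_old/K_new)² = 1.90 × (0.7/1)²
= 1.90 × 0.4900 = 0.931 kN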